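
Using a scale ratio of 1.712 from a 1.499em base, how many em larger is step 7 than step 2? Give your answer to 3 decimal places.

60.221em

Step 2: 1.499 × 1.712² = 4.39349em
Step 7: 1.499 × 1.712⁷ = 64.61420em
Difference: 64.61420 − 4.39349 = 60.22071em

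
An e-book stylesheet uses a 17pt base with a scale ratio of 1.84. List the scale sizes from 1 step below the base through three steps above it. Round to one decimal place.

9.2pt, 17.0pt, 31.3pt, 57.6pt, 105.9pt

Step -1: 17.0 ÷ 1.84 = 9.2
Step 0: 17pt
Step 1: 17.0 × 1.84 = 31.3
Step 2: 17.0 × 1.84² = 57.6
Step 3: 17.0 × 1.84³ = 105.9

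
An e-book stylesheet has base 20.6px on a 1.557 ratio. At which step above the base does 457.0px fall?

7

1.557ⁿ = 457.0 / 20.6 = 22.1845
n = ln(22.1845) / ln(1.557) = 3.0994 / 0.4428 ≈ 7.00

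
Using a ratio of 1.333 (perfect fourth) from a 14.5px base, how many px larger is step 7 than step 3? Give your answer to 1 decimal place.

74.1px

Step 3: 14.5 × 1.333³ = 34.345px
Step 7: 14.5 × 1.333⁷ = 108.437px
Difference: 108.437 − 34.345 = 74.092px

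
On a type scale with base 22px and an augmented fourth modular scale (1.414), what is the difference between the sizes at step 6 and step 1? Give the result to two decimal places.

144.73px

Step 1: 22.0 × 1.414 = 31.1080px
Step 6: 22.0 × 1.414⁶ = 175.8406px
Difference: 175.8406 − 31.1080 = 144.7326px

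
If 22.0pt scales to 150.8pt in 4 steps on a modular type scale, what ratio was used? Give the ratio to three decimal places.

r⁴ = 150.8 / 22.0, so r = (150.8/22.0)^(1/4).
r = 6.8545^(1/4) ≈ 1.6181

1.618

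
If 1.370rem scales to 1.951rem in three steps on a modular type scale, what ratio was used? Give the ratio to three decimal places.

The ratio satisfies 1.370 × r³ = 1.951, so r = (1.951 / 1.370)^(1/3).
r = 1.4241^(1/3) ≈ 1.1251

1.125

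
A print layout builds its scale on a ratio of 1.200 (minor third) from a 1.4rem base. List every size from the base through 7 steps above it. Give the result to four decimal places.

Step 0: 1.4rem
Step 1: 1.4 × 1.200 = 1.6800
Step 2: 1.4 × 1.200² = 2.0160
Step 3: 1.4 × 1.200³ = 2.4192
Step 4: 1.4 × 1.200⁴ = 2.9030
Step 5: 1.4 × 1.200⁵ = 3.4836
Step 6: 1.4 × 1.200⁶ = 4.1804
Step 7: 1.4 × 1.200⁷ = 5.0165

1.4000rem, 1.6800rem, 2.0160rem, 2.4192rem, 2.9030rem, 3.4836rem, 4.1804rem, 5.0165rem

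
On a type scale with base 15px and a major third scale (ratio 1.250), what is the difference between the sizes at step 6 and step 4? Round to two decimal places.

20.60px

Step 4: 15.0 × 1.250⁴ = 36.6211px
Step 6: 15.0 × 1.250⁶ = 57.2205px
Difference: 57.2205 − 36.6211 = 20.5994px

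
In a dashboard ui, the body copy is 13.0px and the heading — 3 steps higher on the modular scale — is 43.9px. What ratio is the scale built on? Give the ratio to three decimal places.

1.500

r³ = 43.9 / 13.0, so r = (43.9/13.0)^(1/3).
r = 3.3769^(1/3) ≈ 1.5003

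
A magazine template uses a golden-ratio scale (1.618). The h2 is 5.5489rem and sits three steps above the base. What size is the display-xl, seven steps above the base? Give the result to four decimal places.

38.0295rem

The gap is 7 − (3) = 4 steps, so the factor is 1.618^4.
5.5489 × 1.618⁴ = 5.5489 × 6.85353 ≈ 38.0295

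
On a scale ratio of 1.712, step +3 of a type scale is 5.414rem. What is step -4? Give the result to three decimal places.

0.126rem

5.414 ÷ 1.712⁷ = 5.414 ÷ 43.10487 ≈ 0.126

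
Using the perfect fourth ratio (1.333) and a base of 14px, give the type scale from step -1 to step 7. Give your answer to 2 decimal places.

10.50px, 14.00px, 18.66px, 24.88px, 33.16px, 44.20px, 58.92px, 78.54px, 104.70px

Step -1: 14.0 ÷ 1.333 = 10.50
Step 0: 14px
Step 1: 14.0 × 1.333 = 18.66
Step 2: 14.0 × 1.333² = 24.88
Step 3: 14.0 × 1.333³ = 33.16
Step 4: 14.0 × 1.333⁴ = 44.20
Step 5: 14.0 × 1.333⁵ = 58.92
Step 6: 14.0 × 1.333⁶ = 78.54
Step 7: 14.0 × 1.333⁷ = 104.70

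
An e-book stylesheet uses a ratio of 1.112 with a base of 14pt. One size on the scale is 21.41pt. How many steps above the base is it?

1.112ⁿ = 21.41 / 14 = 1.5293
n = ln(1.5293) / ln(1.112) = 0.4248 / 0.1062 ≈ 4.00

4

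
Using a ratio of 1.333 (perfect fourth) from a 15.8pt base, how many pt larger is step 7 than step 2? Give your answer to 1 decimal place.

90.1pt

Step 2: 15.8 × 1.333² = 28.075pt
Step 7: 15.8 × 1.333⁷ = 118.159pt
Difference: 118.159 − 28.075 = 90.084pt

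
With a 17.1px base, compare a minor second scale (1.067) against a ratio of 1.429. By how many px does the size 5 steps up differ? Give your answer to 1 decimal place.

Minor second: 17.1 × 1.067⁵ = 23.649px
At 1.429: 17.1 × 1.429⁵ = 101.896px
Difference: 101.896 − 23.649 = 78.247px

78.2px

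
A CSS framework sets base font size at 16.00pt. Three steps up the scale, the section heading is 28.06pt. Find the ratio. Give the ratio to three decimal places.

The ratio satisfies 16.00 × r³ = 28.06, so r = (28.06 / 16.00)^(1/3).
r = 1.7537^(1/3) ≈ 1.2059

1.206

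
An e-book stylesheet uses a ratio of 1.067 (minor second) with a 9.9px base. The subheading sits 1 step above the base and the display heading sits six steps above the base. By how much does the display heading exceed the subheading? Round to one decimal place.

Step 1: 9.9 × 1.067 = 10.563px
Step 6: 9.9 × 1.067⁶ = 14.609px
Difference: 14.609 − 10.563 = 4.046px

4.0px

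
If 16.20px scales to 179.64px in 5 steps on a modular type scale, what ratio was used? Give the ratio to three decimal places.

1.618

The ratio satisfies 16.20 × r⁵ = 179.64, so r = (179.64 / 16.20)^(1/5).
r = 11.0889^(1/5) ≈ 1.6180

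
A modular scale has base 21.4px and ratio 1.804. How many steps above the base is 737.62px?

1.804ⁿ = 737.62 / 21.4 = 34.4682
n = ln(34.4682) / ln(1.804) = 3.5400 / 0.5900 ≈ 6.00

6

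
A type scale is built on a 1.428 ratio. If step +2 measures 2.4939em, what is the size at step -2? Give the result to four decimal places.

The gap is -2 − (2) = -4 steps, so the factor is 1.428^-4.
2.4939 ÷ 1.428⁴ = 2.4939 ÷ 4.15827 ≈ 0.5997

0.5997em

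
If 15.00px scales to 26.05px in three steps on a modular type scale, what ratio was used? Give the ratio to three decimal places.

The ratio satisfies 15.00 × r³ = 26.05, so r = (26.05 / 15.00)^(1/3).
r = 1.7367^(1/3) ≈ 1.2020

1.202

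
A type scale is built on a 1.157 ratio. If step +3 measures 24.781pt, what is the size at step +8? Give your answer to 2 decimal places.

24.781 × 1.157⁵ = 24.781 × 2.07332 ≈ 51.379

51.38pt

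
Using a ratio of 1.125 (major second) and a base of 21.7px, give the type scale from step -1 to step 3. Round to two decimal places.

Step -1: 21.7 ÷ 1.125 = 19.29
Step 0: 21.7px
Step 1: 21.7 × 1.125 = 24.41
Step 2: 21.7 × 1.125² = 27.46
Step 3: 21.7 × 1.125³ = 30.90

19.29px, 21.70px, 24.41px, 27.46px, 30.90px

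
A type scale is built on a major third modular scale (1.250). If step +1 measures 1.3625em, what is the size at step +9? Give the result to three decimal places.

8.121em

1.3625 × 1.250⁸ = 1.3625 × 5.96046 ≈ 8.121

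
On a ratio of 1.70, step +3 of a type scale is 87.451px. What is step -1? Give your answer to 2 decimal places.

87.451 ÷ 1.70⁴ = 87.451 ÷ 8.35210 ≈ 10.471

10.47px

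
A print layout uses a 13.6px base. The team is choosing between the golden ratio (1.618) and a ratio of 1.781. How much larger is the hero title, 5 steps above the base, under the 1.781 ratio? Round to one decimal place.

92.9px

Golden ratio: 13.6 × 1.618⁵ = 150.810px
At 1.781: 13.6 × 1.781⁵ = 243.702px
Difference: 243.702 − 150.810 = 92.892px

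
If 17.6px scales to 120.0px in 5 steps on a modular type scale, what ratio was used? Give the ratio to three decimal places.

r⁵ = 120.0 / 17.6, so r = (120.0/17.6)^(1/5).
r = 6.8182^(1/5) ≈ 1.4680

1.468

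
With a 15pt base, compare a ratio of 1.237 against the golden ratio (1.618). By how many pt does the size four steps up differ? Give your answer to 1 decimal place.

At 1.237: 15.0 × 1.237⁴ = 35.121pt
Golden ratio: 15.0 × 1.618⁴ = 102.803pt
Difference: 102.803 − 35.121 = 67.682pt

67.7pt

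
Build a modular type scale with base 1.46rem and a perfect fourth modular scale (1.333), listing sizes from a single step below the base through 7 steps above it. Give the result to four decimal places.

Step -1: 1.46 ÷ 1.333 = 1.0953
Step 0: 1.46rem
Step 1: 1.46 × 1.333 = 1.9462
Step 2: 1.46 × 1.333² = 2.5943
Step 3: 1.46 × 1.333³ = 3.4581
Step 4: 1.46 × 1.333⁴ = 4.6097
Step 5: 1.46 × 1.333⁵ = 6.1447
Step 6: 1.46 × 1.333⁶ = 8.1909
Step 7: 1.46 × 1.333⁷ = 10.9185

1.0953rem, 1.4600rem, 1.9462rem, 2.5943rem, 3.4581rem, 4.6097rem, 6.1447rem, 8.1909rem, 10.9185rem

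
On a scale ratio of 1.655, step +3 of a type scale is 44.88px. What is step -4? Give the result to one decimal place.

Moving from step +3 to step -4 is 7 steps down, so divide by r⁷.
44.88 ÷ 1.655⁷ = 44.88 ÷ 34.00838 ≈ 1.320

1.3px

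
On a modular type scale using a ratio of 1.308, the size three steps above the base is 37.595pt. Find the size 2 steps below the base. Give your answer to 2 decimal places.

37.595 ÷ 1.308⁵ = 37.595 ÷ 3.82859 ≈ 9.820

9.82pt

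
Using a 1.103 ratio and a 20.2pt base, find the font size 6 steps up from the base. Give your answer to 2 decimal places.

36.38pt

20.2 × 1.103⁶ = 20.2 × 1.80075 ≈ 36.38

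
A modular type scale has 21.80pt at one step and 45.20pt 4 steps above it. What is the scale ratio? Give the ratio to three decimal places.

1.200

r⁴ = 45.20 / 21.80, so r = (45.20/21.80)^(1/4).
r = 2.0734^(1/4) ≈ 1.2000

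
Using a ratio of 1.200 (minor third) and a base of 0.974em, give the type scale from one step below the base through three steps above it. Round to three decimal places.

Step -1: 0.974 ÷ 1.200 = 0.812
Step 0: 0.974em
Step 1: 0.974 × 1.200 = 1.169
Step 2: 0.974 × 1.200² = 1.403
Step 3: 0.974 × 1.200³ = 1.683

0.812em, 0.974em, 1.169em, 1.403em, 1.683em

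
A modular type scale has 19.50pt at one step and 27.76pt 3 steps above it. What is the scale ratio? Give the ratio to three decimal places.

r³ = 27.76 / 19.50, so r = (27.76/19.50)^(1/3).
r = 1.4236^(1/3) ≈ 1.1249

1.125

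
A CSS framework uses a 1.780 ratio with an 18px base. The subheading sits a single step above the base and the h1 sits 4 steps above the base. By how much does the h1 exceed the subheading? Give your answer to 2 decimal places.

148.66px

Step 1: 18.0 × 1.780 = 32.0400px
Step 4: 18.0 × 1.780⁴ = 180.6977px
Difference: 180.6977 − 32.0400 = 148.6577px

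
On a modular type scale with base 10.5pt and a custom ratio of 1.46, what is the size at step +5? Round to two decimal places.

A modular type scale is a geometric sequence: sizeₙ = base × rⁿ.
10.5 × 1.46⁵ = 10.5 × 6.63383 ≈ 69.66

69.66pt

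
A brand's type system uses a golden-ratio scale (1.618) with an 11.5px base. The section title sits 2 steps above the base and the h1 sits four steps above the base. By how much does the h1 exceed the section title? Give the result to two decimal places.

Step 2: 11.5 × 1.618² = 30.1061px
Step 4: 11.5 × 1.618⁴ = 78.8155px
Difference: 78.8155 − 30.1061 = 48.7094px

48.71px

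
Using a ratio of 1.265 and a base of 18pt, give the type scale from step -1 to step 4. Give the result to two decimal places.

14.23pt, 18.00pt, 22.77pt, 28.80pt, 36.44pt, 46.09pt

Step -1: 18.0 ÷ 1.265 = 14.23
Step 0: 18pt
Step 1: 18.0 × 1.265 = 22.77
Step 2: 18.0 × 1.265² = 28.80
Step 3: 18.0 × 1.265³ = 36.44
Step 4: 18.0 × 1.265⁴ = 46.09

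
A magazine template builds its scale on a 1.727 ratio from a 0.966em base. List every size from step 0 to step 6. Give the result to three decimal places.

0.966em, 1.668em, 2.881em, 4.976em, 8.593em, 14.840em, 25.629em

Step 0: 0.966em
Step 1: 0.966 × 1.727 = 1.668
Step 2: 0.966 × 1.727² = 2.881
Step 3: 0.966 × 1.727³ = 4.976
Step 4: 0.966 × 1.727⁴ = 8.593
Step 5: 0.966 × 1.727⁵ = 14.840
Step 6: 0.966 × 1.727⁶ = 25.629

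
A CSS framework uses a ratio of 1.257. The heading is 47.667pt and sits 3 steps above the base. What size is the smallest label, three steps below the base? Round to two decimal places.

47.667 ÷ 1.257⁶ = 47.667 ÷ 3.94468 ≈ 12.084

12.08pt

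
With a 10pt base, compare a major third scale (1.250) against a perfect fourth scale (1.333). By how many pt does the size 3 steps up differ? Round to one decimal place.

4.2pt

Major third: 10.0 × 1.250³ = 19.531pt
Perfect fourth: 10.0 × 1.333³ = 23.686pt
Difference: 23.686 − 19.531 = 4.155pt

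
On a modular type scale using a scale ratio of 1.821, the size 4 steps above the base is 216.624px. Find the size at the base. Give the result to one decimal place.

Moving from step +4 to step +0 is 4 steps down, so divide by r⁴.
216.624 ÷ 1.821⁴ = 216.624 ÷ 10.99613 ≈ 19.700

19.7px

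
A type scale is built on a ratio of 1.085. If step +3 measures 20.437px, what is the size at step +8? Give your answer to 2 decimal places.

Moving from step +3 to step +8 is 5 steps up, so multiply by r⁵.
20.437 × 1.085⁵ = 20.437 × 1.50366 ≈ 30.730

30.73px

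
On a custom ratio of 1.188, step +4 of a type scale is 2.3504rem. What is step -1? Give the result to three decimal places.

0.993rem

2.3504 ÷ 1.188⁵ = 2.3504 ÷ 2.36637 ≈ 0.993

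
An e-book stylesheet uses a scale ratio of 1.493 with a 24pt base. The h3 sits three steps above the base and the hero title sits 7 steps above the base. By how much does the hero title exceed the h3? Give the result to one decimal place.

Step 3: 24.0 × 1.493³ = 79.871pt
Step 7: 24.0 × 1.493⁷ = 396.853pt
Difference: 396.853 − 79.871 = 316.982pt

317.0pt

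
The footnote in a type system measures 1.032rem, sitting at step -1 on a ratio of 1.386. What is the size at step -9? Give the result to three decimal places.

0.076rem

The gap is -9 − (-1) = -8 steps, so the factor is 1.386^-8.
1.032 ÷ 1.386⁸ = 1.032 ÷ 13.61777 ≈ 0.076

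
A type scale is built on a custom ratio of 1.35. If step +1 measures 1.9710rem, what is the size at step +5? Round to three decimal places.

1.9710 × 1.35⁴ = 1.9710 × 3.32151 ≈ 6.547

6.547rem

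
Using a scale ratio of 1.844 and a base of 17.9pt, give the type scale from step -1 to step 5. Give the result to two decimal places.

9.71pt, 17.90pt, 33.01pt, 60.87pt, 112.24pt, 206.96pt, 381.64pt

Step -1: 17.9 ÷ 1.844 = 9.71
Step 0: 17.9pt
Step 1: 17.9 × 1.844 = 33.01
Step 2: 17.9 × 1.844² = 60.87
Step 3: 17.9 × 1.844³ = 112.24
Step 4: 17.9 × 1.844⁴ = 206.96
Step 5: 17.9 × 1.844⁵ = 381.64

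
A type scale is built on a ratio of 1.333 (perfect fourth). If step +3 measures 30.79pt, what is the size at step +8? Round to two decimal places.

129.59pt

30.79 × 1.333⁵ = 30.79 × 4.20873 ≈ 129.587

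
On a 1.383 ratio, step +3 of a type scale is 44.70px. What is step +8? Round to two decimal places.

226.16px

Moving from step +3 to step +8 is 5 steps up, so multiply by r⁵.
44.70 × 1.383⁵ = 44.70 × 5.05954 ≈ 226.161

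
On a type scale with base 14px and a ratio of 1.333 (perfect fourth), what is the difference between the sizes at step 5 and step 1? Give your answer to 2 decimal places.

Step 1: 14.0 × 1.333 = 18.6620px
Step 5: 14.0 × 1.333⁵ = 58.9222px
Difference: 58.9222 − 18.6620 = 40.2602px

40.26px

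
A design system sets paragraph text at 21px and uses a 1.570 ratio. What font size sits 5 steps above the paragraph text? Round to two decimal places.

200.32px

21.0 × 1.570⁵ = 21.0 × 9.53890 ≈ 200.32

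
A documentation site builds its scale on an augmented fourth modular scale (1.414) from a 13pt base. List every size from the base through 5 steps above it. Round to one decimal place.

13.0pt, 18.4pt, 26.0pt, 36.8pt, 52.0pt, 73.5pt

Step 0: 13pt
Step 1: 13.0 × 1.414 = 18.4
Step 2: 13.0 × 1.414² = 26.0
Step 3: 13.0 × 1.414³ = 36.8
Step 4: 13.0 × 1.414⁴ = 52.0
Step 5: 13.0 × 1.414⁵ = 73.5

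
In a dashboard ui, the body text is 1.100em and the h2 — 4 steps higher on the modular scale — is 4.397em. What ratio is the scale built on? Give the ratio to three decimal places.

The ratio satisfies 1.100 × r⁴ = 4.397, so r = (4.397 / 1.100)^(1/4).
r = 3.9973^(1/4) ≈ 1.4140

1.414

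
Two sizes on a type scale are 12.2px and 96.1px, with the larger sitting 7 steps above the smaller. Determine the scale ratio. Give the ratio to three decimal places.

1.343

The ratio satisfies 12.2 × r⁷ = 96.1, so r = (96.1 / 12.2)^(1/7).
r = 7.8770^(1/7) ≈ 1.3429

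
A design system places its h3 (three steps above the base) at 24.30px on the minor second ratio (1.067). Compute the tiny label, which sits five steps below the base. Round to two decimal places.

14.46px

Moving from step +3 to step -5 is 8 steps down, so divide by r⁸.
24.30 ÷ 1.067⁸ = 24.30 ÷ 1.68002 ≈ 14.464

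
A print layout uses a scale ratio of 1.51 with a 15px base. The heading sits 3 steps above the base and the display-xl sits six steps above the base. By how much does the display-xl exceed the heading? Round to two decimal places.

126.16px

Step 3: 15.0 × 1.51³ = 51.6443px
Step 6: 15.0 × 1.51⁶ = 177.8087px
Difference: 177.8087 − 51.6443 = 126.1644px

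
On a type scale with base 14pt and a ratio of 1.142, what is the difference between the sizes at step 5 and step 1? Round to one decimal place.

Step 1: 14.0 × 1.142 = 15.988pt
Step 5: 14.0 × 1.142⁵ = 27.193pt
Difference: 27.193 − 15.988 = 11.205pt

11.2pt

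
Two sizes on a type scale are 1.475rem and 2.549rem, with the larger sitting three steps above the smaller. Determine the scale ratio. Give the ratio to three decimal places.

r³ = 2.549 / 1.475, so r = (2.549/1.475)^(1/3).
r = 1.7281^(1/3) ≈ 1.2000

1.200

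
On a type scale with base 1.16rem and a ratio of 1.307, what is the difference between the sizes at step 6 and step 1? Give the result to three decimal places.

4.266rem

Step 1: 1.16 × 1.307 = 1.51612rem
Step 6: 1.16 × 1.307⁶ = 5.78245rem
Difference: 5.78245 − 1.51612 = 4.26633rem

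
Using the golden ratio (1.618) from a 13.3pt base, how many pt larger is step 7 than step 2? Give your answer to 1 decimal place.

Step 2: 13.3 × 1.618² = 34.818pt
Step 7: 13.3 × 1.618⁷ = 386.101pt
Difference: 386.101 − 34.818 = 351.283pt

351.3pt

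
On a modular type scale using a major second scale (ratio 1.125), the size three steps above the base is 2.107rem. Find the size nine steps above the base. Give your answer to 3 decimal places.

The gap is 9 − (3) = 6 steps, so the factor is 1.125^6.
2.107 × 1.125⁶ = 2.107 × 2.02729 ≈ 4.271

4.271rem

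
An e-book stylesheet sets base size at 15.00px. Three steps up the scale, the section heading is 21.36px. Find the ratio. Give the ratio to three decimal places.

The ratio satisfies 15.00 × r³ = 21.36, so r = (21.36 / 15.00)^(1/3).
r = 1.4240^(1/3) ≈ 1.1250

1.125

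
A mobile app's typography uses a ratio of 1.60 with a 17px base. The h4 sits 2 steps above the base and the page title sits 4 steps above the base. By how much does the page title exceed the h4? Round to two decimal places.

Step 2: 17.0 × 1.60² = 43.5200px
Step 4: 17.0 × 1.60⁴ = 111.4112px
Difference: 111.4112 − 43.5200 = 67.8912px

67.89px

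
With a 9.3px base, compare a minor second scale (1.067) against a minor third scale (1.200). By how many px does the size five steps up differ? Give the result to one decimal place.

Minor second: 9.3 × 1.067⁵ = 12.862px
Minor third: 9.3 × 1.200⁵ = 23.141px
Difference: 23.141 − 12.862 = 10.279px

10.3px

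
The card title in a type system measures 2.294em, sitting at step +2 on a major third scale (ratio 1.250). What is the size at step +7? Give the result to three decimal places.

2.294 × 1.250⁵ = 2.294 × 3.05176 ≈ 7.001

7.001em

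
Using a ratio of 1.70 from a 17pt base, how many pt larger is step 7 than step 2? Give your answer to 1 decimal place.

648.4pt

Step 2: 17.0 × 1.70² = 49.130pt
Step 7: 17.0 × 1.70⁷ = 697.576pt
Difference: 697.576 − 49.130 = 648.446pt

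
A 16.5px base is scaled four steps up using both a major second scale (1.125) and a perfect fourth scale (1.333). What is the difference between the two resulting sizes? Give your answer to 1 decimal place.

25.7px

Major second: 16.5 × 1.125⁴ = 26.430px
Perfect fourth: 16.5 × 1.333⁴ = 52.096px
Difference: 52.096 − 26.430 = 25.666px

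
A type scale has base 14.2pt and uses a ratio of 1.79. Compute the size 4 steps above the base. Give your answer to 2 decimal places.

145.78pt

A modular type scale is a geometric sequence: sizeₙ = base × rⁿ.
14.2 × 1.79⁴ = 14.2 × 10.26626 ≈ 145.78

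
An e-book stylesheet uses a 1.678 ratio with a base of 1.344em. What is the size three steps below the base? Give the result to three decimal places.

Each step on a modular scale multiplies by the ratio, so the size n steps from the base is base × ratioⁿ.
1.344 ÷ 1.678³ = 1.344 ÷ 4.72472 ≈ 0.284

0.284em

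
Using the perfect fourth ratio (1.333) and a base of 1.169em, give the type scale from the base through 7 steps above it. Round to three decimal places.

1.169em, 1.558em, 2.077em, 2.769em, 3.691em, 4.920em, 6.558em, 8.742em

Step 0: 1.169em
Step 1: 1.169 × 1.333 = 1.558
Step 2: 1.169 × 1.333² = 2.077
Step 3: 1.169 × 1.333³ = 2.769
Step 4: 1.169 × 1.333⁴ = 3.691
Step 5: 1.169 × 1.333⁵ = 4.920
Step 6: 1.169 × 1.333⁶ = 6.558
Step 7: 1.169 × 1.333⁷ = 8.742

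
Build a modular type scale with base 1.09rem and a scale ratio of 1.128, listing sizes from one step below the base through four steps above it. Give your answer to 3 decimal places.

Step -1: 1.09 ÷ 1.128 = 0.966
Step 0: 1.09rem
Step 1: 1.09 × 1.128 = 1.230
Step 2: 1.09 × 1.128² = 1.387
Step 3: 1.09 × 1.128³ = 1.564
Step 4: 1.09 × 1.128⁴ = 1.765

0.966rem, 1.090rem, 1.230rem, 1.387rem, 1.564rem, 1.765rem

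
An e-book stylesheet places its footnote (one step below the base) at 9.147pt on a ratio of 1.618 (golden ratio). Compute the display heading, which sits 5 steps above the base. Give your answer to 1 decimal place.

164.1pt

9.147 × 1.618⁶ = 9.147 × 17.94201 ≈ 164.116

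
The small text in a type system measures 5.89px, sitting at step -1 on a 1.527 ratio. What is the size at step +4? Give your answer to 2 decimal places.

The gap is 4 − (-1) = 5 steps, so the factor is 1.527^5.
5.89 × 1.527⁵ = 5.89 × 8.30224 ≈ 48.900

48.90px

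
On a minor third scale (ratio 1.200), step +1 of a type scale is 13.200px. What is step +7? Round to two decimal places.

39.41px

The gap is 7 − (1) = 6 steps, so the factor is 1.200^6.
13.200 × 1.200⁶ = 13.200 × 2.98598 ≈ 39.415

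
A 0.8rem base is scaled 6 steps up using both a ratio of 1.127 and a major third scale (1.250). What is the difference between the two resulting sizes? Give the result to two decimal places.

At 1.127: 0.8 × 1.127⁶ = 1.6392rem
Major third: 0.8 × 1.250⁶ = 3.0518rem
Difference: 3.0518 − 1.6392 = 1.4126rem

1.41rem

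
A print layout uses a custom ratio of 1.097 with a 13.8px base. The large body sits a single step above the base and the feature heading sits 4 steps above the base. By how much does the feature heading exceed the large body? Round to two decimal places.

Step 1: 13.8 × 1.097 = 15.1386px
Step 4: 13.8 × 1.097⁴ = 19.9851px
Difference: 19.9851 − 15.1386 = 4.8465px

4.85px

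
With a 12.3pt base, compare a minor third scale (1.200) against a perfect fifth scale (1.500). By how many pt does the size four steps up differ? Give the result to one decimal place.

36.8pt

Minor third: 12.3 × 1.200⁴ = 25.505pt
Perfect fifth: 12.3 × 1.500⁴ = 62.269pt
Difference: 62.269 − 25.505 = 36.764pt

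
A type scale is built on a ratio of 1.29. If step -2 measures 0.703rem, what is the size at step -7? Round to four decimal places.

0.1968rem

0.703 ÷ 1.29⁵ = 0.703 ÷ 3.57231 ≈ 0.1968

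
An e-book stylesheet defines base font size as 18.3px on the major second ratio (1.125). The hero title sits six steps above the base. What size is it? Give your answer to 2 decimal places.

Every step multiplies by the scale ratio.
18.3 × 1.125⁶ = 18.3 × 2.02729 ≈ 37.10

37.10px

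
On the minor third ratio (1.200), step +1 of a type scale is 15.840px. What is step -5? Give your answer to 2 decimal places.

5.30px

Moving from step +1 to step -5 is 6 steps down, so divide by r⁶.
15.840 ÷ 1.200⁶ = 15.840 ÷ 2.98598 ≈ 5.305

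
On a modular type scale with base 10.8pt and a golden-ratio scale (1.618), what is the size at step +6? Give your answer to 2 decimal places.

10.8 × 1.618⁶ = 10.8 × 17.94201 ≈ 193.77

193.77pt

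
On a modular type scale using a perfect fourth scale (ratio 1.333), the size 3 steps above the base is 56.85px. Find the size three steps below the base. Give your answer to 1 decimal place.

56.85 ÷ 1.333⁶ = 56.85 ÷ 5.61023 ≈ 10.133

10.1px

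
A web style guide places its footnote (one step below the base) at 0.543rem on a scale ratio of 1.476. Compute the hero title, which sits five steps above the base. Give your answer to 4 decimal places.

5.6146rem

0.543 × 1.476⁶ = 0.543 × 10.33994 ≈ 5.6146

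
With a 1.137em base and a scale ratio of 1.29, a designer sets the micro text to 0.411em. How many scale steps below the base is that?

4

1.29ⁿ = 1.137 / 0.411 = 2.7664
n = ln(2.7664) / ln(1.29) = 1.0176 / 0.2546 ≈ 4.00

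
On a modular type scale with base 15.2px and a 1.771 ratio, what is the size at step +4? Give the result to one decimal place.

A modular type scale is a geometric sequence: sizeₙ = base × rⁿ.
15.2 × 1.771⁴ = 15.2 × 9.83726 ≈ 149.53

149.5px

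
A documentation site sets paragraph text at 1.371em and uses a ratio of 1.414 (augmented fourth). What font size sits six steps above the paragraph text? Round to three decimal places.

10.958em

A modular type scale is a geometric sequence: sizeₙ = base × rⁿ.
1.371 × 1.414⁶ = 1.371 × 7.99275 ≈ 10.958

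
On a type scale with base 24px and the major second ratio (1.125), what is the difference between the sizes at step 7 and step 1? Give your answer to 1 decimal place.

27.7px

Step 1: 24.0 × 1.125 = 27.000px
Step 7: 24.0 × 1.125⁷ = 54.737px
Difference: 54.737 − 27.000 = 27.737px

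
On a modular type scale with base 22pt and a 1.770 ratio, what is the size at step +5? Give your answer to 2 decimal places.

382.20pt

Every step multiplies by the scale ratio.
22.0 × 1.770⁵ = 22.0 × 17.37266 ≈ 382.20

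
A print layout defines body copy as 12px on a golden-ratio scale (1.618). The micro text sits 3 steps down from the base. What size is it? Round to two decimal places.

12.0 ÷ 1.618³ = 12.0 ÷ 4.23580 ≈ 2.83

2.83px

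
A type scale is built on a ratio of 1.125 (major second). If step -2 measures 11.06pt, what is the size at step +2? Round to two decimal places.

17.72pt

11.06 × 1.125⁴ = 11.06 × 1.60181 ≈ 17.716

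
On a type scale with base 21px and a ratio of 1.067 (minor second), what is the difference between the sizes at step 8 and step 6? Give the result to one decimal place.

Step 6: 21.0 × 1.067⁶ = 30.989px
Step 8: 21.0 × 1.067⁸ = 35.280px
Difference: 35.280 − 30.989 = 4.291px

4.3px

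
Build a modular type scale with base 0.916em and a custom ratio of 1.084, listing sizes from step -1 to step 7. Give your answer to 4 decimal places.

0.8450em, 0.9160em, 0.9929em, 1.0764em, 1.1668em, 1.2648em, 1.3710em, 1.4862em, 1.6110em

Step -1: 0.916 ÷ 1.084 = 0.8450
Step 0: 0.916em
Step 1: 0.916 × 1.084 = 0.9929
Step 2: 0.916 × 1.084² = 1.0764
Step 3: 0.916 × 1.084³ = 1.1668
Step 4: 0.916 × 1.084⁴ = 1.2648
Step 5: 0.916 × 1.084⁵ = 1.3710
Step 6: 0.916 × 1.084⁶ = 1.4862
Step 7: 0.916 × 1.084⁷ = 1.6110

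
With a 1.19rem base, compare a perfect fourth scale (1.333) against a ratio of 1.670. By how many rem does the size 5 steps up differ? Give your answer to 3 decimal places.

10.449rem

Perfect fourth: 1.19 × 1.333⁵ = 5.00839rem
At 1.670: 1.19 × 1.670⁵ = 15.45715rem
Difference: 15.45715 − 5.00839 = 10.44876rem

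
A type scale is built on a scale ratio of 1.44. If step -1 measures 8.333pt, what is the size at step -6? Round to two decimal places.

1.35pt

8.333 ÷ 1.44⁵ = 8.333 ÷ 6.19174 ≈ 1.346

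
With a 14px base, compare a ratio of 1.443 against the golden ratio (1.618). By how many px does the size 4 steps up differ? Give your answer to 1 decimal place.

35.2px

At 1.443: 14.0 × 1.443⁴ = 60.701px
Golden ratio: 14.0 × 1.618⁴ = 95.949px
Difference: 95.949 − 60.701 = 35.248px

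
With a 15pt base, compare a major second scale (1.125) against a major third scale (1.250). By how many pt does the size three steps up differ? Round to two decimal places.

7.94pt

Major second: 15.0 × 1.125³ = 21.3574pt
Major third: 15.0 × 1.250³ = 29.2969pt
Difference: 29.2969 − 21.3574 = 7.9395pt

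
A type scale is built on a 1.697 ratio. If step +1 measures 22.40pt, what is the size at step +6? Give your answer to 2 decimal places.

315.25pt

22.40 × 1.697⁵ = 22.40 × 14.07373 ≈ 315.252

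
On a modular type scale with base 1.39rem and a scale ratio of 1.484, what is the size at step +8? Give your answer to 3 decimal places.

A modular type scale is a geometric sequence: sizeₙ = base × rⁿ.
1.39 × 1.484⁸ = 1.39 × 23.52184 ≈ 32.695

32.695rem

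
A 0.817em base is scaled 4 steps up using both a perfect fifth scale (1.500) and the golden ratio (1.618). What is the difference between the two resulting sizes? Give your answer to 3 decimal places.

Perfect fifth: 0.817 × 1.500⁴ = 4.13606em
Golden ratio: 0.817 × 1.618⁴ = 5.59933em
Difference: 5.59933 − 4.13606 = 1.46327em

1.463em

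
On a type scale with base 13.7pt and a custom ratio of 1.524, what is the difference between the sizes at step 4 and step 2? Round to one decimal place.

42.1pt

Step 2: 13.7 × 1.524² = 31.819pt
Step 4: 13.7 × 1.524⁴ = 73.903pt
Difference: 73.903 − 31.819 = 42.084pt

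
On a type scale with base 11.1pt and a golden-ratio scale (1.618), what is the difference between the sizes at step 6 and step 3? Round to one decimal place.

152.1pt

Step 3: 11.1 × 1.618³ = 47.017pt
Step 6: 11.1 × 1.618⁶ = 199.156pt
Difference: 199.156 − 47.017 = 152.139pt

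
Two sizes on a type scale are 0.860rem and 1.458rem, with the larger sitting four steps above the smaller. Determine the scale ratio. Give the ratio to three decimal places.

1.141

The ratio satisfies 0.860 × r⁴ = 1.458, so r = (1.458 / 0.860)^(1/4).
r = 1.6953^(1/4) ≈ 1.1411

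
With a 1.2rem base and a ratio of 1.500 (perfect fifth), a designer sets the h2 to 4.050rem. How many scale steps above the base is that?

1.500ⁿ = 4.050 / 1.2 = 3.3750
n = ln(3.3750) / ln(1.500) = 1.2164 / 0.4055 ≈ 3.00

3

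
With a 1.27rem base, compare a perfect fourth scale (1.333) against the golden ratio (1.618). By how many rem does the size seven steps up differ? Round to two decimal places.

27.37rem

Perfect fourth: 1.27 × 1.333⁷ = 9.4976rem
Golden ratio: 1.27 × 1.618⁷ = 36.8683rem
Difference: 36.8683 − 9.4976 = 27.3707rem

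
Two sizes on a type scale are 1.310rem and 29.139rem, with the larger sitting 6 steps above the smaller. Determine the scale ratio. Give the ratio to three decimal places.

r⁶ = 29.139 / 1.310, so r = (29.139/1.310)^(1/6).
r = 22.2435^(1/6) ≈ 1.6770

1.677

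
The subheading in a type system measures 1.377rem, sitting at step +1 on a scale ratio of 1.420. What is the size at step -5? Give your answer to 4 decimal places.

The gap is -5 − (1) = -6 steps, so the factor is 1.420^-6.
1.377 ÷ 1.420⁶ = 1.377 ÷ 8.19842 ≈ 0.1680

0.1680rem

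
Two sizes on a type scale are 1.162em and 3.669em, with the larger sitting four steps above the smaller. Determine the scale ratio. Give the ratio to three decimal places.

The ratio satisfies 1.162 × r⁴ = 3.669, so r = (3.669 / 1.162)^(1/4).
r = 3.1575^(1/4) ≈ 1.3330

1.333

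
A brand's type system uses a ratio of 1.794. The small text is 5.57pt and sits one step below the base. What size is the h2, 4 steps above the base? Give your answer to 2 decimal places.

103.51pt

Moving from step -1 to step +4 is 5 steps up, so multiply by r⁵.
5.57 × 1.794⁵ = 5.57 × 18.58284 ≈ 103.506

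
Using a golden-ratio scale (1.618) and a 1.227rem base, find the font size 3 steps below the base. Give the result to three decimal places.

A modular type scale is a geometric sequence: sizeₙ = base × rⁿ.
1.227 ÷ 1.618³ = 1.227 ÷ 4.23580 ≈ 0.290

0.290rem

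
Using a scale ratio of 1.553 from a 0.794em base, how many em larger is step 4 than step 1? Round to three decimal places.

Step 1: 0.794 × 1.553 = 1.23308em
Step 4: 0.794 × 1.553⁴ = 4.61856em
Difference: 4.61856 − 1.23308 = 3.38548em

3.385em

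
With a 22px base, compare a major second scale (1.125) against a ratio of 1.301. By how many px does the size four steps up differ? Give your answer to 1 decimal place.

Major second: 22.0 × 1.125⁴ = 35.240px
At 1.301: 22.0 × 1.301⁴ = 63.028px
Difference: 63.028 − 35.240 = 27.788px

27.8px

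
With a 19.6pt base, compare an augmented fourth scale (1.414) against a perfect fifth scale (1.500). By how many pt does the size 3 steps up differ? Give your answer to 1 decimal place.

Augmented fourth: 19.6 × 1.414³ = 55.412pt
Perfect fifth: 19.6 × 1.500³ = 66.150pt
Difference: 66.150 − 55.412 = 10.738pt

10.7pt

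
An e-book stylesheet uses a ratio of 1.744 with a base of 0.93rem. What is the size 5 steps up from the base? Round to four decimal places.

Each step on a modular scale multiplies by the ratio, so the size n steps from the base is base × ratioⁿ.
0.93 × 1.744⁵ = 0.93 × 16.13364 ≈ 15.0043

15.0043rem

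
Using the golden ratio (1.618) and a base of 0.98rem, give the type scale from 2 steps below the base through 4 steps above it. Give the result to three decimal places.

0.374rem, 0.606rem, 0.980rem, 1.586rem, 2.566rem, 4.151rem, 6.716rem

Step -2: 0.98 ÷ 1.618² = 0.374
Step -1: 0.98 ÷ 1.618 = 0.606
Step 0: 0.98rem
Step 1: 0.98 × 1.618 = 1.586
Step 2: 0.98 × 1.618² = 2.566
Step 3: 0.98 × 1.618³ = 4.151
Step 4: 0.98 × 1.618⁴ = 6.716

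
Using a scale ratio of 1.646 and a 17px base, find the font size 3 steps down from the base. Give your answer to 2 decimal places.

Every step multiplies by the scale ratio.
17.0 ÷ 1.646³ = 17.0 ÷ 4.45953 ≈ 3.81

3.81px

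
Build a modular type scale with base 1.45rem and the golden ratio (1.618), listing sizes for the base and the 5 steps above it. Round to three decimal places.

Step 0: 1.45rem
Step 1: 1.45 × 1.618 = 2.346
Step 2: 1.45 × 1.618² = 3.796
Step 3: 1.45 × 1.618³ = 6.142
Step 4: 1.45 × 1.618⁴ = 9.938
Step 5: 1.45 × 1.618⁵ = 16.079

1.450rem, 2.346rem, 3.796rem, 6.142rem, 9.938rem, 16.079rem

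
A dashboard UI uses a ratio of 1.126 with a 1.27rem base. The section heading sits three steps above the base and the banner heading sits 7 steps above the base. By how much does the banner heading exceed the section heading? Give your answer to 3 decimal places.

1.101rem

Step 3: 1.27 × 1.126³ = 1.81309rem
Step 7: 1.27 × 1.126⁷ = 2.91456rem
Difference: 2.91456 − 1.81309 = 1.10147rem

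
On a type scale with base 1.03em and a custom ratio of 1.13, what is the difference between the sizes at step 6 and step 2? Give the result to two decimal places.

Step 2: 1.03 × 1.13² = 1.3152em
Step 6: 1.03 × 1.13⁶ = 2.1444em
Difference: 2.1444 − 1.3152 = 0.8292em

0.83em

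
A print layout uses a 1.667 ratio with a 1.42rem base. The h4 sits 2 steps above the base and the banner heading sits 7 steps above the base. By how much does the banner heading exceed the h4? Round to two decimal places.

Step 2: 1.42 × 1.667² = 3.9460rem
Step 7: 1.42 × 1.667⁷ = 50.7969rem
Difference: 50.7969 − 3.9460 = 46.8509rem

46.85rem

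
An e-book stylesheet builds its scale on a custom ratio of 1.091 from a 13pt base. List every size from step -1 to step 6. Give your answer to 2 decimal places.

Step -1: 13.0 ÷ 1.091 = 11.92
Step 0: 13pt
Step 1: 13.0 × 1.091 = 14.18
Step 2: 13.0 × 1.091² = 15.47
Step 3: 13.0 × 1.091³ = 16.88
Step 4: 13.0 × 1.091⁴ = 18.42
Step 5: 13.0 × 1.091⁵ = 20.09
Step 6: 13.0 × 1.091⁶ = 21.92

11.92pt, 13.00pt, 14.18pt, 15.47pt, 16.88pt, 18.42pt, 20.09pt, 21.92pt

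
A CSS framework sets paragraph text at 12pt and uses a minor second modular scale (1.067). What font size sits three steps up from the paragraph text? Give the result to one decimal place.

12.0 × 1.067³ = 12.0 × 1.21477 ≈ 14.58

14.6pt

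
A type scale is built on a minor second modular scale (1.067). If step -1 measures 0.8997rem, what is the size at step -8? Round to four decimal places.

0.5714rem

0.8997 ÷ 1.067⁷ = 0.8997 ÷ 1.57453 ≈ 0.5714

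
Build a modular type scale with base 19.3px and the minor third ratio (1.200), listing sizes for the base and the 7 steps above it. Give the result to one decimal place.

Step 0: 19.3px
Step 1: 19.3 × 1.200 = 23.2
Step 2: 19.3 × 1.200² = 27.8
Step 3: 19.3 × 1.200³ = 33.4
Step 4: 19.3 × 1.200⁴ = 40.0
Step 5: 19.3 × 1.200⁵ = 48.0
Step 6: 19.3 × 1.200⁶ = 57.6
Step 7: 19.3 × 1.200⁷ = 69.2

19.3px, 23.2px, 27.8px, 33.4px, 40.0px, 48.0px, 57.6px, 69.2px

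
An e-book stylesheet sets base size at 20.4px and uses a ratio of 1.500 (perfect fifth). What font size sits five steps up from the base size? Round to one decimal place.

154.9px

Every step multiplies by the scale ratio.
20.4 × 1.500⁵ = 20.4 × 7.59375 ≈ 154.91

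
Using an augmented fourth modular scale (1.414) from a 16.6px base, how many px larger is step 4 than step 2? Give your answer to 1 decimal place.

33.2px

Step 2: 16.6 × 1.414² = 33.190px
Step 4: 16.6 × 1.414⁴ = 66.360px
Difference: 66.360 − 33.190 = 33.170px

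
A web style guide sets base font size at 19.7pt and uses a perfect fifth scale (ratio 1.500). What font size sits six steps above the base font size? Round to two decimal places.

224.40pt

19.7 × 1.500⁶ = 19.7 × 11.39062 ≈ 224.40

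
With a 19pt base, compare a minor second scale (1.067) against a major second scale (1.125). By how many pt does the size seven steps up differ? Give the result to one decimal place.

13.4pt

Minor second: 19.0 × 1.067⁷ = 29.916pt
Major second: 19.0 × 1.125⁷ = 43.333pt
Difference: 43.333 − 29.916 = 13.417pt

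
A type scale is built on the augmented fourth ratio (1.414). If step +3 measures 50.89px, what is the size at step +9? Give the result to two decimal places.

Moving from step +3 to step +9 is 6 steps up, so multiply by r⁶.
50.89 × 1.414⁶ = 50.89 × 7.99275 ≈ 406.751

406.75px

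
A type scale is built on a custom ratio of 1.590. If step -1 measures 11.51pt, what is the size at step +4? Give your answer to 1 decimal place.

The gap is 4 − (-1) = 5 steps, so the factor is 1.590^5.
11.51 × 1.590⁵ = 11.51 × 10.16215 ≈ 116.966

117.0pt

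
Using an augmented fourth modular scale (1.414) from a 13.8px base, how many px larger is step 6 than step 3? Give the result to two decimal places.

Step 3: 13.8 × 1.414³ = 39.0146px
Step 6: 13.8 × 1.414⁶ = 110.3000px
Difference: 110.3000 − 39.0146 = 71.2854px

71.29px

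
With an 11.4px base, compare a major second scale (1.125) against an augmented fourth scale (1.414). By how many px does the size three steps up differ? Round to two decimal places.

16.00px

Major second: 11.4 × 1.125³ = 16.2316px
Augmented fourth: 11.4 × 1.414³ = 32.2295px
Difference: 32.2295 − 16.2316 = 15.9979px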